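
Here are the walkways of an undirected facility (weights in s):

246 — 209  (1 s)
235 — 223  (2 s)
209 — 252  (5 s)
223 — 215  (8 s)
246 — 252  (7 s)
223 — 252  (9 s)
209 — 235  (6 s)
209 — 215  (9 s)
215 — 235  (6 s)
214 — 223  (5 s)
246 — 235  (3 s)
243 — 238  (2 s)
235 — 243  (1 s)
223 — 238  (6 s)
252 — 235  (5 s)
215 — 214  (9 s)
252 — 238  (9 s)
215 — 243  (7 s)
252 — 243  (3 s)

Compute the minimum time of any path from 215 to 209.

9 s

Settle nodes by increasing distance from 215:
215: 0
235: 6  (via 215)
243: 7  (via 215)
223: 8  (via 215)
246: 9  (via 235)
238: 9  (via 243)
209: 9  (via 215)
Shortest route: 215 → 209 = 9 s.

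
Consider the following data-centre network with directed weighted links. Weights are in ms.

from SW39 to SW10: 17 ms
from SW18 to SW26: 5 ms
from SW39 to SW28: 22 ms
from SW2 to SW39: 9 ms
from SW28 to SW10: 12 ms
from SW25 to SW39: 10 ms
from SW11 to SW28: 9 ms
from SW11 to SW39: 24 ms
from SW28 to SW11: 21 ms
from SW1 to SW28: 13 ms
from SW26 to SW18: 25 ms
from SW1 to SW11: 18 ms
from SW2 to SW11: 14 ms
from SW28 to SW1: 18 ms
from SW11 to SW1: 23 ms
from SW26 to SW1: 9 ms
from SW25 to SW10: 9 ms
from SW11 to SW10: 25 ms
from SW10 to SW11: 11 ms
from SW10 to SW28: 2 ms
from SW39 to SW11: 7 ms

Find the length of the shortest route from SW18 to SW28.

Settle nodes by increasing distance from SW18:
SW18: 0
SW26: 5  (via SW18)
SW1: 14  (via SW26)
SW28: 27  (via SW1)
Shortest route: SW18–SW26–SW1–SW28 = 27 ms.

27 ms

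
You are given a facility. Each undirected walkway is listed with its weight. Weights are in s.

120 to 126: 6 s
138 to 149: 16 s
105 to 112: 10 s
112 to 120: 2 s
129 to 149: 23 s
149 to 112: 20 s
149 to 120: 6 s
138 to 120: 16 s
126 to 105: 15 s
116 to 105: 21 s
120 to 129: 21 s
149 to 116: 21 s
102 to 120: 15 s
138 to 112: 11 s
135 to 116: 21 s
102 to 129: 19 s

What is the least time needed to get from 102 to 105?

27 s

Candidate routes:
102–120–149–112–105: 15+6+20+10 = 51
102–120–126–105: 15+6+15 = 36
102–120–112–105: 15+2+10 = 27
Cheapest is 102–120–112–105 at 27 s.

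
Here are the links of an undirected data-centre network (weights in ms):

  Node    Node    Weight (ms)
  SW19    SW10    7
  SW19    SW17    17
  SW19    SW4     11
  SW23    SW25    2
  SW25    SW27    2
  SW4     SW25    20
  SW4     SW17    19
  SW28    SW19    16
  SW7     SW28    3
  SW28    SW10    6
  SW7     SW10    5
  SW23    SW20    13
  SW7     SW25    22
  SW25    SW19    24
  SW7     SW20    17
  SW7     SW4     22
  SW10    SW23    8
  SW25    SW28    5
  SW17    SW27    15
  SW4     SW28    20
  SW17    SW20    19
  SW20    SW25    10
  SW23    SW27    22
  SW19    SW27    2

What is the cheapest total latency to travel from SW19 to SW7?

Settle nodes by increasing distance from SW19:
SW19: 0
SW27: 2  (via SW19)
SW25: 4  (via SW27)
SW23: 6  (via SW25)
SW10: 7  (via SW19)
SW28: 9  (via SW25)
SW4: 11  (via SW19)
SW7: 12  (via SW10)
Shortest route: SW19–SW10–SW7 = 12 ms.

12 ms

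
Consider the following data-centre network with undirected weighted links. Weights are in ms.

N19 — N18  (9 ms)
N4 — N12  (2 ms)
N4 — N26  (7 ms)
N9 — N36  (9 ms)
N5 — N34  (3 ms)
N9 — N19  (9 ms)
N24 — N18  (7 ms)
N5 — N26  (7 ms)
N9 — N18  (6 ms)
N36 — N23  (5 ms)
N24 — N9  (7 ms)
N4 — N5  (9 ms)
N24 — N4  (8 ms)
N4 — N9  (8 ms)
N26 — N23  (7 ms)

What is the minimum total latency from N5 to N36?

Running Dijkstra from N5:
N5: 0
N34: 3  (via N5)
N26: 7  (via N5)
N4: 9  (via N5)
N12: 11  (via N4)
N23: 14  (via N26)
N9: 17  (via N4)
N24: 17  (via N4)
N36: 19  (via N23)
Shortest route: N5 → N26 → N23 → N36 = 19 ms.

19 ms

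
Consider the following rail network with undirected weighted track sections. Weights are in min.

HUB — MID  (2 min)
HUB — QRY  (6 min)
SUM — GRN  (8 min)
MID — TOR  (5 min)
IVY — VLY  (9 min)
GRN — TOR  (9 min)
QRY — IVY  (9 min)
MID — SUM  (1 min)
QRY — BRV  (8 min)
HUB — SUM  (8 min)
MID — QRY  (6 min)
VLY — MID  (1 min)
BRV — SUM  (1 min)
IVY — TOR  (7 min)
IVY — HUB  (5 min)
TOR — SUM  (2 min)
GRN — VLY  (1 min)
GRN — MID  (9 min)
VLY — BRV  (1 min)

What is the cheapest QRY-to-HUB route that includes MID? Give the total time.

8 min

Best QRY to MID: QRY → MID costing 6
Shortest MID→HUB: MID → HUB = 2
Total via MID: 6 + 2 = 8 min.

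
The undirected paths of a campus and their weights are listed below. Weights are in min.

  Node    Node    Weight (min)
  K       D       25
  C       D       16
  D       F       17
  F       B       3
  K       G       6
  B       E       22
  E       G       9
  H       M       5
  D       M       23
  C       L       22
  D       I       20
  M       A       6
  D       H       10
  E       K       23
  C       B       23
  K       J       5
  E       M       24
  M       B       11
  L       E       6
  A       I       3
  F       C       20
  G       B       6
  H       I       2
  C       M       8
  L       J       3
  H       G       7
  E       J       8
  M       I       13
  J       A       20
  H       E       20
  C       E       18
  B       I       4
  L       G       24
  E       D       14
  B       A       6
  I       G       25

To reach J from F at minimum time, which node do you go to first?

Enumerating some paths:
F → B → G → K → J: 3+6+6+5 = 20
F → B → I → H → G → K → J: 3+4+2+7+6+5 = 27
F → B → G → E → J: 3+6+9+8 = 26
F → B → G → E → L → J: 3+6+9+6+3 = 27
Cheapest is F → B → G → K → J at 20 min.
So from F the first move is to B.

B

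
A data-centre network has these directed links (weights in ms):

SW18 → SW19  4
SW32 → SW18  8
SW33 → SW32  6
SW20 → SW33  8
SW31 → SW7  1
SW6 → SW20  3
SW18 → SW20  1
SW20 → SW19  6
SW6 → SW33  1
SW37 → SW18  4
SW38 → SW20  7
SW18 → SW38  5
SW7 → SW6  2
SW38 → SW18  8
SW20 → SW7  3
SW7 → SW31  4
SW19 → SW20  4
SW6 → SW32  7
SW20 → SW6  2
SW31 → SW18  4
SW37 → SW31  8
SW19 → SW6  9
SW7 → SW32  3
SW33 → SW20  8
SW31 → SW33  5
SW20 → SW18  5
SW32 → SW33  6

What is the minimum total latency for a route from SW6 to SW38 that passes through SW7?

19 ms

Best SW6 to SW7: SW6–SW20–SW7 costing 6
Shortest SW7→SW38: SW7–SW31–SW18–SW38 = 13
Total via SW7: 6 + 13 = 19 ms.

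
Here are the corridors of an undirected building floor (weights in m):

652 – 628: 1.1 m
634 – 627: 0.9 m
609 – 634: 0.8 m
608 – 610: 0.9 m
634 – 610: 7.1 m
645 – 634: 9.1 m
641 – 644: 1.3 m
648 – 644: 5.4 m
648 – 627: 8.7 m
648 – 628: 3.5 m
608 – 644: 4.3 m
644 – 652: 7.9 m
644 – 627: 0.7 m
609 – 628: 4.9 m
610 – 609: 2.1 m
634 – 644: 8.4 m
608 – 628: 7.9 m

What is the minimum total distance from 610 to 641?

Compare a few routes:
610 → 609 → 634 → 627 → 644 → 641: 2.1+0.8+0.9+0.7+1.3 = 5.8
610 → 608 → 644 → 641: 0.9+4.3+1.3 = 6.5
Cheapest is 610 → 609 → 634 → 627 → 644 → 641 at 5.8 m.

5.8 m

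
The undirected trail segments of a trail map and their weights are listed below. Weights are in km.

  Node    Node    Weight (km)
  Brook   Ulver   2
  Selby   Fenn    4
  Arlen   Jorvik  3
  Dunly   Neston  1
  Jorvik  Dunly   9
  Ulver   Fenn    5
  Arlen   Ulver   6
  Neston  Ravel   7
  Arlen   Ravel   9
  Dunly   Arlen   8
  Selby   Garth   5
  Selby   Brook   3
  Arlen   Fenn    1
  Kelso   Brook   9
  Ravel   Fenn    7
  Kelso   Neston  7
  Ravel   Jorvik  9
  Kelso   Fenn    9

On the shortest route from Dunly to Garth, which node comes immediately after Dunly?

Arlen

Enumerating some paths:
Dunly–Jorvik–Arlen–Fenn–Selby–Garth: 9+3+1+4+5 = 22
Dunly–Arlen–Fenn–Selby–Garth: 8+1+4+5 = 18
The minimum is 18 km via Dunly–Arlen–Fenn–Selby–Garth.
So from Dunly the first move is to Arlen.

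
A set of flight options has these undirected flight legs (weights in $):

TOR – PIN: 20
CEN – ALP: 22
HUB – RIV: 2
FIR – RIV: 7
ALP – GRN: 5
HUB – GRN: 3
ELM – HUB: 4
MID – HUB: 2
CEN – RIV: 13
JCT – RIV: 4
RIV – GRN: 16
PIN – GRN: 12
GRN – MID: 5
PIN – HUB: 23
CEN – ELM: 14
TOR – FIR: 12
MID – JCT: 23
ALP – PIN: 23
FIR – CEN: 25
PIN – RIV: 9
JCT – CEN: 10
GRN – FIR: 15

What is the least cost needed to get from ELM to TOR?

$25

Enumerating some paths:
ELM–HUB–RIV–FIR–TOR: 4+2+7+12 = 25
ELM–HUB–GRN–FIR–TOR: 4+3+15+12 = 34
ELM–HUB–RIV–PIN–TOR: 4+2+9+20 = 35
ELM–HUB–MID–GRN–FIR–TOR: 4+2+5+15+12 = 38
Cheapest is ELM–HUB–RIV–FIR–TOR at $25.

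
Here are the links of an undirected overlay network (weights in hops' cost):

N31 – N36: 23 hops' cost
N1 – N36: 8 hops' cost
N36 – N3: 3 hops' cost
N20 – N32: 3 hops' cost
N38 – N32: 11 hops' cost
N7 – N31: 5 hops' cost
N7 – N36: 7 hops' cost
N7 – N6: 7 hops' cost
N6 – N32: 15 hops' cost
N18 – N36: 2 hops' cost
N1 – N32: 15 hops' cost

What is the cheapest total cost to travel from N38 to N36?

34 hops' cost

Settle nodes by increasing distance from N38:
N38: 0
N32: 11  (via N38)
N20: 14  (via N32)
N6: 26  (via N32)
N1: 26  (via N32)
N7: 33  (via N6)
N36: 34  (via N1)
Shortest route: N38–N32–N1–N36 = 34 hops' cost.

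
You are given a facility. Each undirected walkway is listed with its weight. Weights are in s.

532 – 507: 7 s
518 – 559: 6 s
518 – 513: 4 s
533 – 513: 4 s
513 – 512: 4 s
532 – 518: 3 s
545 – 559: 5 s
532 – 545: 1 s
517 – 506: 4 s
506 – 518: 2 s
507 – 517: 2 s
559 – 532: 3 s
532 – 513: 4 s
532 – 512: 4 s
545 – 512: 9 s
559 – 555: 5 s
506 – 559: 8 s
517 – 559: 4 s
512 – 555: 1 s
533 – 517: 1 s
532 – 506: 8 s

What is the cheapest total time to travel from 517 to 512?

Shortest distances from 517:
517: 0
533: 1  (via 517)
507: 2  (via 517)
506: 4  (via 517)
559: 4  (via 517)
513: 5  (via 533)
518: 6  (via 506)
532: 7  (via 559)
545: 8  (via 532)
555: 9  (via 559)
512: 9  (via 513)
Shortest route: 517 → 533 → 513 → 512 = 9 s.

9 s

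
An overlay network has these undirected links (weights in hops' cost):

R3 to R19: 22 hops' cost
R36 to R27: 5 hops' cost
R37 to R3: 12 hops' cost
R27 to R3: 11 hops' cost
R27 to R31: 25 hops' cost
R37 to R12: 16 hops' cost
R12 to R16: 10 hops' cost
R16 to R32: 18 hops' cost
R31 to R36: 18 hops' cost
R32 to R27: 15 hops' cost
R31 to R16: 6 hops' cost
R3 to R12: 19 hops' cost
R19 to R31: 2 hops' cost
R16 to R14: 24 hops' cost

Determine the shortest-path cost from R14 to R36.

Shortest distances from R14:
R14: 0
R16: 24  (via R14)
R31: 30  (via R16)
R19: 32  (via R31)
R12: 34  (via R16)
R32: 42  (via R16)
R36: 48  (via R31)
Shortest route: R14 → R16 → R31 → R36 = 48 hops' cost.

48 hops' cost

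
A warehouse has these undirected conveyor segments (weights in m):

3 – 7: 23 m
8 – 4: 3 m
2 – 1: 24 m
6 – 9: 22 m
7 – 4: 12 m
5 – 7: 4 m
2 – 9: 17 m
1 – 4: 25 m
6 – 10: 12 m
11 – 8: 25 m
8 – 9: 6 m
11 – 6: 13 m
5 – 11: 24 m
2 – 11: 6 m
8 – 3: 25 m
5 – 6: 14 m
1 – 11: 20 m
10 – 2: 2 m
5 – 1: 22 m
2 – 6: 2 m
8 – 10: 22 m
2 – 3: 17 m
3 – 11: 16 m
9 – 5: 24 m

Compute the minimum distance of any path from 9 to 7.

Candidate routes:
9 - 8 - 4 - 7: 6+3+12 = 21
9 - 5 - 7: 24+4 = 28
9 - 2 - 6 - 5 - 7: 17+2+14+4 = 37
9 - 6 - 5 - 7: 22+14+4 = 40
Cheapest is 9 - 8 - 4 - 7 at 21 m.

21 m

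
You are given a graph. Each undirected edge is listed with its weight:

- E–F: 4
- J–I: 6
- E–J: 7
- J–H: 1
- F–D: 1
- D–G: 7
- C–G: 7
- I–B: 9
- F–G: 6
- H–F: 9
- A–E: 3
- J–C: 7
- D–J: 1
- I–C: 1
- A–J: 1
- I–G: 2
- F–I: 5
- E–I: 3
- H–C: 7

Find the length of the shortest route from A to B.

15

Shortest distances from A:
A: 0
J: 1  (via A)
D: 2  (via J)
H: 2  (via J)
E: 3  (via A)
F: 3  (via D)
I: 6  (via E)
C: 7  (via I)
G: 8  (via I)
B: 15  (via I)
Shortest route: A → E → I → B = 15.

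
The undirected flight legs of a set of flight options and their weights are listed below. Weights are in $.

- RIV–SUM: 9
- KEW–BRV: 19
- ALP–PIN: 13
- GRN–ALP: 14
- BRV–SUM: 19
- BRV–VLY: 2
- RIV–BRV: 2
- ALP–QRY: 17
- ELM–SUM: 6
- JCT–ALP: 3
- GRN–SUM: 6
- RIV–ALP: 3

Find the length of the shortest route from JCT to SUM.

Running Dijkstra from JCT:
JCT: 0
ALP: 3  (via JCT)
RIV: 6  (via ALP)
BRV: 8  (via RIV)
VLY: 10  (via BRV)
SUM: 15  (via RIV)
Shortest route: JCT–ALP–RIV–SUM = $15.

$15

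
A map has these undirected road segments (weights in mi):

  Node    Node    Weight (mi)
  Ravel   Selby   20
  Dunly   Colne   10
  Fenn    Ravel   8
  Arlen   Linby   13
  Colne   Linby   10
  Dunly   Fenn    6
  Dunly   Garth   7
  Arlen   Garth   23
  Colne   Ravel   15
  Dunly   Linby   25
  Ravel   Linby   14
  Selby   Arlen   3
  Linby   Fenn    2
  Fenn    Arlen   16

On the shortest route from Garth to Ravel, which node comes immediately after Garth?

Dunly

Enumerating some paths:
Garth - Dunly - Fenn - Ravel: 7+6+8 = 21
Garth - Dunly - Fenn - Linby - Ravel: 7+6+2+14 = 29
The minimum is 21 mi via Garth - Dunly - Fenn - Ravel.
So from Garth the first move is to Dunly.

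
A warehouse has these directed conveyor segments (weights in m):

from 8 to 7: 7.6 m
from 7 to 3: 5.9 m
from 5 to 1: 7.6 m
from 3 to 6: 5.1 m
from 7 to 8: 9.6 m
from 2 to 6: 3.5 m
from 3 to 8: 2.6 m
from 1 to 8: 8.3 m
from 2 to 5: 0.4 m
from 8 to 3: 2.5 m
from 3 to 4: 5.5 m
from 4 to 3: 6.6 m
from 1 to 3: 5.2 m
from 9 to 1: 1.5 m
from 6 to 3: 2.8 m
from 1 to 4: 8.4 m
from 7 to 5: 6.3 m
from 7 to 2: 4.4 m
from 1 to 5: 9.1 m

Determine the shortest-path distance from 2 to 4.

Running Dijkstra from 2:
2: 0
5: 0.4  (via 2)
6: 3.5  (via 2)
3: 6.3  (via 6)
1: 8  (via 5)
8: 8.9  (via 3)
4: 11.8  (via 3)
Shortest route: 2–6–3–4 = 11.8 m.

11.8 m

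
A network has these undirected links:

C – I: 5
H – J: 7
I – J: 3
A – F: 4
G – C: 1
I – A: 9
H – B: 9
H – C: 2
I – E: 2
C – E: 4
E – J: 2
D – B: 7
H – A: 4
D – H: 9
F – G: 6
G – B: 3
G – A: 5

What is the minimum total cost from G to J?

Compare a few routes:
G–C–I–J: 1+5+3 = 9
G–C–E–J: 1+4+2 = 7
Cheapest is G–C–E–J at 7.

7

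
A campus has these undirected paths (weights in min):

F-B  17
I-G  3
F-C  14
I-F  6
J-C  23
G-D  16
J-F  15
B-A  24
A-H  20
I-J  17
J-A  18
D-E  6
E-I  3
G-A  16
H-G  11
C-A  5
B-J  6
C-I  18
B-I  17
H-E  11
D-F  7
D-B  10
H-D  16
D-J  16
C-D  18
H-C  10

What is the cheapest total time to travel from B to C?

Compare a few routes:
B → J → A → C: 6+18+5 = 29
B → D → C: 10+18 = 28
B → A → C: 24+5 = 29
B → J → C: 6+23 = 29
The minimum is 28 min via B → D → C.

28 min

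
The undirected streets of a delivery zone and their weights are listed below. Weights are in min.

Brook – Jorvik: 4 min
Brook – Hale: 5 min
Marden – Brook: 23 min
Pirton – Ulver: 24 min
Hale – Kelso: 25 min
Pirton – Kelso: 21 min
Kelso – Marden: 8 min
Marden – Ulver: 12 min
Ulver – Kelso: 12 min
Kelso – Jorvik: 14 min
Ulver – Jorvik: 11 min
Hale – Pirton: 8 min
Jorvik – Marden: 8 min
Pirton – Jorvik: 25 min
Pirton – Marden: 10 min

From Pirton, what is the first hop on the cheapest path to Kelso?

Marden

Compare a few routes:
Pirton–Kelso: 21 = 21
Pirton–Marden–Kelso: 10+8 = 18
Pirton–Marden–Jorvik–Kelso: 10+8+14 = 32
Pirton–Hale–Brook–Jorvik–Kelso: 8+5+4+14 = 31
The minimum is 18 min via Pirton–Marden–Kelso.
So from Pirton the first move is to Marden.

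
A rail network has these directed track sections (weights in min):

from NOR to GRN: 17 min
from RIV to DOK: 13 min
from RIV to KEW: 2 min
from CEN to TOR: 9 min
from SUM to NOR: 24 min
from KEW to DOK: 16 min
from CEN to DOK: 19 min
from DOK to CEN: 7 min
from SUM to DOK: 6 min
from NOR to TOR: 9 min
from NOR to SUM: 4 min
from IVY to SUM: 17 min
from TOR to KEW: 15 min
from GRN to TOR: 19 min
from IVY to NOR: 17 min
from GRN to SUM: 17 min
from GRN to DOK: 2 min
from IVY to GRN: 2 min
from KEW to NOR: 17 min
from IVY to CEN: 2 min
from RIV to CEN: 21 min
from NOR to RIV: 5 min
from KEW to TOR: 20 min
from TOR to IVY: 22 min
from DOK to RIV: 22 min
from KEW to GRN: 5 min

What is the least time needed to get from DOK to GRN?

Running Dijkstra from DOK:
DOK: 0
CEN: 7  (via DOK)
TOR: 16  (via CEN)
RIV: 22  (via DOK)
KEW: 24  (via RIV)
GRN: 29  (via KEW)
Shortest route: DOK → RIV → KEW → GRN = 29 min.

29 min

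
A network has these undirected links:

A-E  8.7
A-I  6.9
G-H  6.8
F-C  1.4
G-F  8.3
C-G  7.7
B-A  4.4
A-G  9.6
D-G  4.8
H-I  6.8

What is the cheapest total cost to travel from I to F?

21.9

Running Dijkstra from I:
I: 0
H: 6.8  (via I)
A: 6.9  (via I)
B: 11.3  (via A)
G: 13.6  (via H)
E: 15.6  (via A)
D: 18.4  (via G)
C: 21.3  (via G)
F: 21.9  (via G)
Shortest route: I → H → G → F = 21.9.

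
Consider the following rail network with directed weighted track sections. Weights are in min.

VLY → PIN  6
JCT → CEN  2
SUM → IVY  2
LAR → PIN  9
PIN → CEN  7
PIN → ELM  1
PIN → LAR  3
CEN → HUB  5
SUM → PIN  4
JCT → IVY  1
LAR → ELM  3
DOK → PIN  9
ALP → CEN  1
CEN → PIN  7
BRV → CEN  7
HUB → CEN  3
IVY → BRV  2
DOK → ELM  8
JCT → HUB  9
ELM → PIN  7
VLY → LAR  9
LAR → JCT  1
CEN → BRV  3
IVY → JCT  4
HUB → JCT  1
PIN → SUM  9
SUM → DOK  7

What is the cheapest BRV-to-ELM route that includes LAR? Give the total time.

20 min

Best BRV to LAR: BRV–CEN–PIN–LAR costing 17
Best LAR to ELM: LAR–ELM costing 3
Total via LAR: 17 + 3 = 20 min.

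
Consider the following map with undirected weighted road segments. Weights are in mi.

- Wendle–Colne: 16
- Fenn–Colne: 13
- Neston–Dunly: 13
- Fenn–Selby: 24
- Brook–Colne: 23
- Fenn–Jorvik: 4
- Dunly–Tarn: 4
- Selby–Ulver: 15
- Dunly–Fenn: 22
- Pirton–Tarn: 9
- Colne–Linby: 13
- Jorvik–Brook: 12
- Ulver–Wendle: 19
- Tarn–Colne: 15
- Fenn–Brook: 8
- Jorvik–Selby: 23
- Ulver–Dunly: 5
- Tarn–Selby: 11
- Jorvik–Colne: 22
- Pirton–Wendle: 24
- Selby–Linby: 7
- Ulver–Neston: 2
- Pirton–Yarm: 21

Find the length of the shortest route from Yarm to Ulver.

Shortest distances from Yarm:
Yarm: 0
Pirton: 21  (via Yarm)
Tarn: 30  (via Pirton)
Dunly: 34  (via Tarn)
Ulver: 39  (via Dunly)
Shortest route: Yarm → Pirton → Tarn → Dunly → Ulver = 39 mi.

39 mi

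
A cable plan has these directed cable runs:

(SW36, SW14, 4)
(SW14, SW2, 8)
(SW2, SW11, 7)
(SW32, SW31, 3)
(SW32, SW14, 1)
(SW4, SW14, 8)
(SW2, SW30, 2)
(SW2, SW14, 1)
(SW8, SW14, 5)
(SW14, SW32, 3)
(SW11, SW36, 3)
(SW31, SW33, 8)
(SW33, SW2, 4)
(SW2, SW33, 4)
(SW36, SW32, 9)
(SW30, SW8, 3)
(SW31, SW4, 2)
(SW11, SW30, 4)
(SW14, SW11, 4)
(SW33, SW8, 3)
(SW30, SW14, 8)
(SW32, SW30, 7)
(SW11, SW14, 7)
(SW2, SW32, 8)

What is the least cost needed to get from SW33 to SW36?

12

Shortest distances from SW33:
SW33: 0
SW8: 3  (via SW33)
SW2: 4  (via SW33)
SW14: 5  (via SW2)
SW30: 6  (via SW2)
SW32: 8  (via SW14)
SW11: 9  (via SW14)
SW31: 11  (via SW32)
SW36: 12  (via SW11)
Shortest route: SW33 → SW2 → SW14 → SW11 → SW36 = 12.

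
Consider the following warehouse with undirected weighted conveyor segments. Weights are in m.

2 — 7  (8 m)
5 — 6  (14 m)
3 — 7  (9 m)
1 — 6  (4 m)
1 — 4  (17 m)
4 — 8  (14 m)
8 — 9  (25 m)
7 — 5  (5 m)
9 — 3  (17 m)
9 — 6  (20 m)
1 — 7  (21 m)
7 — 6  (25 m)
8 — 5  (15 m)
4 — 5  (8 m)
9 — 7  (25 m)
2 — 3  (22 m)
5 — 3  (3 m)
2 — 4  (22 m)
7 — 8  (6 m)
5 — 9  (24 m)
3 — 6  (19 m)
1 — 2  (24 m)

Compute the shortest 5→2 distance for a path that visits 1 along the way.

Shortest 5→1: 5–6–1 = 18
Shortest 1→2: 1–2 = 24
Total via 1: 18 + 24 = 42 m.

42 m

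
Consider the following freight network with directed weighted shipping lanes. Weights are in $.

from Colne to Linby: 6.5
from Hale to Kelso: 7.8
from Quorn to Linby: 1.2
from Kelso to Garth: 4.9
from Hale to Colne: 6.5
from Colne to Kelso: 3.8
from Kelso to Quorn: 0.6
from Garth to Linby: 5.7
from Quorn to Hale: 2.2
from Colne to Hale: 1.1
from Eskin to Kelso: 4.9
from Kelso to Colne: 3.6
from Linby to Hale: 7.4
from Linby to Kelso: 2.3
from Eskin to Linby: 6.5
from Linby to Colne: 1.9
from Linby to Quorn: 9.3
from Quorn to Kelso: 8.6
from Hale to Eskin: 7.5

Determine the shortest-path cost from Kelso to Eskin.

$10.3

Compare a few routes:
Kelso - Colne - Hale - Eskin: 3.6+1.1+7.5 = 12.2
Kelso - Quorn - Hale - Eskin: 0.6+2.2+7.5 = 10.3
Cheapest is Kelso - Quorn - Hale - Eskin at $10.3.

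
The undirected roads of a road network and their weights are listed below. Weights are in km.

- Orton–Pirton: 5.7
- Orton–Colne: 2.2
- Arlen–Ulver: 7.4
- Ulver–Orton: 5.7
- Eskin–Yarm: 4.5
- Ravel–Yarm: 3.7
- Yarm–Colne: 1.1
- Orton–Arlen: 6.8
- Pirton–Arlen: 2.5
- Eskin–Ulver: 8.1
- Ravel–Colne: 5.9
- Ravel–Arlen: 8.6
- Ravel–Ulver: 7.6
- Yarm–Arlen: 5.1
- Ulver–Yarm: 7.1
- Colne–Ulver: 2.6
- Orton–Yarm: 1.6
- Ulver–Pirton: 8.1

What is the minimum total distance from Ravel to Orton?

Compare a few routes:
Ravel - Colne - Orton: 5.9+2.2 = 8.1
Ravel - Yarm - Orton: 3.7+1.6 = 5.3
Ravel - Yarm - Colne - Orton: 3.7+1.1+2.2 = 7
Ravel - Colne - Yarm - Orton: 5.9+1.1+1.6 = 8.6
The minimum is 5.3 km via Ravel - Yarm - Orton.

5.3 km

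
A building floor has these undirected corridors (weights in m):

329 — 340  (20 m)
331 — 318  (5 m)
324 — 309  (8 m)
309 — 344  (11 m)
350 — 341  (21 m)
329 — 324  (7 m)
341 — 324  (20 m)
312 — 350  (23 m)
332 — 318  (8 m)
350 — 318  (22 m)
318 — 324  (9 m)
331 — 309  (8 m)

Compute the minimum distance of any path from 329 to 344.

26 m

Running Dijkstra from 329:
329: 0
324: 7  (via 329)
309: 15  (via 324)
318: 16  (via 324)
340: 20  (via 329)
331: 21  (via 318)
332: 24  (via 318)
344: 26  (via 309)
Shortest route: 329–324–309–344 = 26 m.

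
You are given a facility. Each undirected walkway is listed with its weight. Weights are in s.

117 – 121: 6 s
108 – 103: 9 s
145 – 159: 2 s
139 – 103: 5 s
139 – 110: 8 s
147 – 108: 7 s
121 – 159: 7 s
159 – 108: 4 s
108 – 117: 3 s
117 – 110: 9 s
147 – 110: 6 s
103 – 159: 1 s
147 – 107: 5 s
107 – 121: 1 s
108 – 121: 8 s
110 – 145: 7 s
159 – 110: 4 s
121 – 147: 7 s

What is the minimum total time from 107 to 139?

Compare a few routes:
107 → 121 → 159 → 103 → 139: 1+7+1+5 = 14
107 → 121 → 108 → 159 → 103 → 139: 1+8+4+1+5 = 19
107 → 147 → 110 → 139: 5+6+8 = 19
Cheapest is 107 → 121 → 159 → 103 → 139 at 14 s.

14 s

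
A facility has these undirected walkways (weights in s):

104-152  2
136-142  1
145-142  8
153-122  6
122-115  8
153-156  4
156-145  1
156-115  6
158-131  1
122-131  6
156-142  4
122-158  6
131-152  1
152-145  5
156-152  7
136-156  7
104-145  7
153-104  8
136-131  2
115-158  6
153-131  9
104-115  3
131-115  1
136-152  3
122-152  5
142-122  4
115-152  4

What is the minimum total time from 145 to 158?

7 s

Settle nodes by increasing distance from 145:
145: 0
156: 1  (via 145)
142: 5  (via 156)
152: 5  (via 145)
153: 5  (via 156)
136: 6  (via 142)
131: 6  (via 152)
115: 7  (via 156)
158: 7  (via 131)
Shortest route: 145–152–131–158 = 7 s.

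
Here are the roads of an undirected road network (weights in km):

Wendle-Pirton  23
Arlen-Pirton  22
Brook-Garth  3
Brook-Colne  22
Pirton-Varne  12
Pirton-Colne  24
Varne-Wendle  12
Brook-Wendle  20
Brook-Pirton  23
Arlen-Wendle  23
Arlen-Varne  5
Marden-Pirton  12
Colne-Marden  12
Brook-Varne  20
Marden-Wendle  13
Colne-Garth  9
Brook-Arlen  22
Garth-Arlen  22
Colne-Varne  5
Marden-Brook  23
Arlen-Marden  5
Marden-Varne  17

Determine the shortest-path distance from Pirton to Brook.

Compare a few routes:
Pirton → Varne → Brook: 12+20 = 32
Pirton → Varne → Colne → Garth → Brook: 12+5+9+3 = 29
Pirton → Marden → Brook: 12+23 = 35
Pirton → Brook: 23 = 23
The minimum is 23 km via Pirton → Brook.

23 km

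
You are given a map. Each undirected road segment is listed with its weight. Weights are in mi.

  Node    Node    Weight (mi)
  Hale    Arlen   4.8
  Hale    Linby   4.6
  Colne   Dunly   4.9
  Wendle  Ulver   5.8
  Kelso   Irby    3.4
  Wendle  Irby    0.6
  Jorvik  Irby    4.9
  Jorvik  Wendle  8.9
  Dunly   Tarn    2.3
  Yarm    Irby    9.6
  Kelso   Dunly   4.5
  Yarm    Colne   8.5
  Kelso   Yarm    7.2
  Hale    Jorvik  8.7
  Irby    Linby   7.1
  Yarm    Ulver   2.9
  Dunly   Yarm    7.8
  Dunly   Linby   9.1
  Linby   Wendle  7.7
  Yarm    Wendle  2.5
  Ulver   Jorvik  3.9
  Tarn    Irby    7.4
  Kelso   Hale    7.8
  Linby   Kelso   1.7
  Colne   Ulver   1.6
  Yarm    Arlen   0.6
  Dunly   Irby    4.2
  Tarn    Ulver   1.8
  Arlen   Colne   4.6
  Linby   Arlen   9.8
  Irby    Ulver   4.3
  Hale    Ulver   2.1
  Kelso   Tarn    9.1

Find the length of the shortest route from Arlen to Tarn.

5.3 mi

Compare a few routes:
Arlen–Hale–Ulver–Tarn: 4.8+2.1+1.8 = 8.7
Arlen–Colne–Ulver–Tarn: 4.6+1.6+1.8 = 8
Arlen–Yarm–Ulver–Tarn: 0.6+2.9+1.8 = 5.3
The minimum is 5.3 mi via Arlen–Yarm–Ulver–Tarn.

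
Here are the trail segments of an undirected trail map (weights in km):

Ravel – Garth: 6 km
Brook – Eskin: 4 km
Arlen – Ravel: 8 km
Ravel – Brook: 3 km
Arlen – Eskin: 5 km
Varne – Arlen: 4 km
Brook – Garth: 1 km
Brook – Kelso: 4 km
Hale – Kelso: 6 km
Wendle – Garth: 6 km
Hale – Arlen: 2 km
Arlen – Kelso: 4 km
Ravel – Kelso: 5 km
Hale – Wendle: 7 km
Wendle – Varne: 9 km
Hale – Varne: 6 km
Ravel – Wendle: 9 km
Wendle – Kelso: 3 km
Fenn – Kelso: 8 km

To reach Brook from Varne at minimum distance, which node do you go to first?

Compare a few routes:
Varne → Arlen → Kelso → Brook: 4+4+4 = 12
Varne → Hale → Arlen → Kelso → Brook: 6+2+4+4 = 16
Varne → Arlen → Ravel → Brook: 4+8+3 = 15
Varne → Arlen → Eskin → Brook: 4+5+4 = 13
The minimum is 12 km via Varne → Arlen → Kelso → Brook.
So from Varne the first move is to Arlen.

Arlen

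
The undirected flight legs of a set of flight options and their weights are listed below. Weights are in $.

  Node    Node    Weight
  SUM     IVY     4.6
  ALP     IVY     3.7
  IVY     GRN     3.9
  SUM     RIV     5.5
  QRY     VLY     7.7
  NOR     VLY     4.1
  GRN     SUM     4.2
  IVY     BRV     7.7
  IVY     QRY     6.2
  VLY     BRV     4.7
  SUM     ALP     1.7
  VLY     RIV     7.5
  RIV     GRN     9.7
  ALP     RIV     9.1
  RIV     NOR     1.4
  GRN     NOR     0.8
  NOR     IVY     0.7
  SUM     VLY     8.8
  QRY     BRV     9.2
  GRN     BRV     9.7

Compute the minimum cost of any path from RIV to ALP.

$5.8

Candidate routes:
RIV–NOR–IVY–ALP: 1.4+0.7+3.7 = 5.8
RIV–SUM–ALP: 5.5+1.7 = 7.2
RIV–NOR–GRN–SUM–ALP: 1.4+0.8+4.2+1.7 = 8.1
RIV–NOR–IVY–SUM–ALP: 1.4+0.7+4.6+1.7 = 8.4
Cheapest is RIV–NOR–IVY–ALP at $5.8.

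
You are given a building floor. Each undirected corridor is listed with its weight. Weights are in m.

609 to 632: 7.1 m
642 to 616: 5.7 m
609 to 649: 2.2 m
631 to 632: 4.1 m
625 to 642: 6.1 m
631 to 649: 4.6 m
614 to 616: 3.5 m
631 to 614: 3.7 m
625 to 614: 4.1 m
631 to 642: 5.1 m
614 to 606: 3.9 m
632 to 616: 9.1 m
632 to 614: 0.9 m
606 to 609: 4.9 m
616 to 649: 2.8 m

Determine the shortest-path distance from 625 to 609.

12.1 m

Settle nodes by increasing distance from 625:
625: 0
614: 4.1  (via 625)
632: 5  (via 614)
642: 6.1  (via 625)
616: 7.6  (via 614)
631: 7.8  (via 614)
606: 8  (via 614)
649: 10.4  (via 616)
609: 12.1  (via 632)
Shortest route: 625–614–632–609 = 12.1 m.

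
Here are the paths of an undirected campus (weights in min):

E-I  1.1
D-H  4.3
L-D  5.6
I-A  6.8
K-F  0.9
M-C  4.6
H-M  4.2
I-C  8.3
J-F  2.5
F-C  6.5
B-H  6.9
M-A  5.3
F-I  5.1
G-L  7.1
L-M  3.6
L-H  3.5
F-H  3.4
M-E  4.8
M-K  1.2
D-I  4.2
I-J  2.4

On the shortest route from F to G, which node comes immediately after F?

K

Candidate routes:
F → K → M → L → G: 0.9+1.2+3.6+7.1 = 12.8
F → H → L → G: 3.4+3.5+7.1 = 14
F → K → M → H → L → G: 0.9+1.2+4.2+3.5+7.1 = 16.9
F → H → M → L → G: 3.4+4.2+3.6+7.1 = 18.3
The minimum is 12.8 min via F → K → M → L → G.
So from F the first move is to K.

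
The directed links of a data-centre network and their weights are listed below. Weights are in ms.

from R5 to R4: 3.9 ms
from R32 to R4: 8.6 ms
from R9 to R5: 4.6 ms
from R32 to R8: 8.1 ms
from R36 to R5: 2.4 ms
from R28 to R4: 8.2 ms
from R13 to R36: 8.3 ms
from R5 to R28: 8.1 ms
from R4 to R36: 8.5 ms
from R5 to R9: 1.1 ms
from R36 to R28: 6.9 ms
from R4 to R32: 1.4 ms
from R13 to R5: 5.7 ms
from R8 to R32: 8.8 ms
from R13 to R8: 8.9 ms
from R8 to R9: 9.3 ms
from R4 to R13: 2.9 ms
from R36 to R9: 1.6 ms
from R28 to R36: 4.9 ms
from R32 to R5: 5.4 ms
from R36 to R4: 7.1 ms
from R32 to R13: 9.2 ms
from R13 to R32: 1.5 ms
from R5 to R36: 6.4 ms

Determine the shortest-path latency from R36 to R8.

15.8 ms

Settle nodes by increasing distance from R36:
R36: 0
R9: 1.6  (via R36)
R5: 2.4  (via R36)
R4: 6.3  (via R5)
R28: 6.9  (via R36)
R32: 7.7  (via R4)
R13: 9.2  (via R4)
R8: 15.8  (via R32)
Shortest route: R36 → R5 → R4 → R32 → R8 = 15.8 ms.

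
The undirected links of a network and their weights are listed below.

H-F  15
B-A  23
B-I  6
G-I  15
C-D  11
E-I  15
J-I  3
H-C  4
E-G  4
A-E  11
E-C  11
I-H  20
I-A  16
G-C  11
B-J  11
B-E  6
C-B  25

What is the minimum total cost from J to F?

38

Running Dijkstra from J:
J: 0
I: 3  (via J)
B: 9  (via I)
E: 15  (via B)
G: 18  (via I)
A: 19  (via I)
H: 23  (via I)
C: 26  (via E)
D: 37  (via C)
F: 38  (via H)
Shortest route: J → I → H → F = 38.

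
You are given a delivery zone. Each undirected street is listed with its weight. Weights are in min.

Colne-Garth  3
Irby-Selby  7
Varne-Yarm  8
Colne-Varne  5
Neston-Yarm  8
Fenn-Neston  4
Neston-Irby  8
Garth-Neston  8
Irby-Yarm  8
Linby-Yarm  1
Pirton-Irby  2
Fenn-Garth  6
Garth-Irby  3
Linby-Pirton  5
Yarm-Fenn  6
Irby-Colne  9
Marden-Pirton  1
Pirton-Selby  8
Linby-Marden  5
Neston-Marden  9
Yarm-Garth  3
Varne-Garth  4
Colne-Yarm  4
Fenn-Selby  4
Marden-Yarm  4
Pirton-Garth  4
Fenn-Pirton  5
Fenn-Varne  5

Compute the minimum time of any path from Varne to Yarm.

7 min

Shortest distances from Varne:
Varne: 0
Garth: 4  (via Varne)
Colne: 5  (via Varne)
Fenn: 5  (via Varne)
Irby: 7  (via Garth)
Yarm: 7  (via Garth)
Shortest route: Varne → Garth → Yarm = 7 min.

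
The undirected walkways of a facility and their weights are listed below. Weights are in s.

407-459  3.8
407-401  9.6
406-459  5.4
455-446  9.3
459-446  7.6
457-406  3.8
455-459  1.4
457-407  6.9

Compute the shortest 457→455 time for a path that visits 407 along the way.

Shortest 457→407: 457 → 407 = 6.9
Best 407 to 455: 407 → 459 → 455 costing 5.2
Total via 407: 6.9 + 5.2 = 12.1 s.

12.1 s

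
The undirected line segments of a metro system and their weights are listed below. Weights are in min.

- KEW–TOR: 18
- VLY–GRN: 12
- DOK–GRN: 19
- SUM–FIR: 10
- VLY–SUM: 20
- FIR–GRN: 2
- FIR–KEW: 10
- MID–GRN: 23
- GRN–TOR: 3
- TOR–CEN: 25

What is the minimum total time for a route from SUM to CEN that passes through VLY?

60 min

Best SUM to VLY: SUM → VLY costing 20
Best VLY to CEN: VLY → GRN → TOR → CEN costing 40
Total via VLY: 20 + 40 = 60 min.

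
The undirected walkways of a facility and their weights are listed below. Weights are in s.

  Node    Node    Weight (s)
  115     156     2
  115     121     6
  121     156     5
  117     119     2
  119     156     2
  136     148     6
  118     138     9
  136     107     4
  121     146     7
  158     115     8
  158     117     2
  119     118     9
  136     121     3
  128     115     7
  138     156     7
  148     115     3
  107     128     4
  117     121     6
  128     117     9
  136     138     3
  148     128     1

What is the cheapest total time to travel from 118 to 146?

Compare a few routes:
118 → 138 → 136 → 121 → 146: 9+3+3+7 = 22
118 → 119 → 156 → 121 → 146: 9+2+5+7 = 23
The minimum is 22 s via 118 → 138 → 136 → 121 → 146.

22 s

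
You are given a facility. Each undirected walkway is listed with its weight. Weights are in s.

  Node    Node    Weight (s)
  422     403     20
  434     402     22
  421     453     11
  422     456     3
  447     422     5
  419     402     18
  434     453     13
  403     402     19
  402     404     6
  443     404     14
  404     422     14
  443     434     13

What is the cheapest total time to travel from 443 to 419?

38 s

Compare a few routes:
443–404–422–403–402–419: 14+14+20+19+18 = 85
443–404–402–419: 14+6+18 = 38
443–434–402–419: 13+22+18 = 53
The minimum is 38 s via 443–404–402–419.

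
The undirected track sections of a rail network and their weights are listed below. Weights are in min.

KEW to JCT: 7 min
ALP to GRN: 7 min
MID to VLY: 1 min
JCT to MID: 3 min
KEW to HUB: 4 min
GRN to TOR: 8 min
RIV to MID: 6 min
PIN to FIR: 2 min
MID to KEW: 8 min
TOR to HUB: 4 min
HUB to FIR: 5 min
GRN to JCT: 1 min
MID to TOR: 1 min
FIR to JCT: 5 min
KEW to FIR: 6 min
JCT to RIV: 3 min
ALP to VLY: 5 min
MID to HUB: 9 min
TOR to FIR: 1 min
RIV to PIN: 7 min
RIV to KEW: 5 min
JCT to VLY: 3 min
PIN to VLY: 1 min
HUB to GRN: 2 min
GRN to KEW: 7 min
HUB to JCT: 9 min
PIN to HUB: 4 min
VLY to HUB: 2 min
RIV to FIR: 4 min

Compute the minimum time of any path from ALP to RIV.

11 min

Running Dijkstra from ALP:
ALP: 0
VLY: 5  (via ALP)
PIN: 6  (via VLY)
MID: 6  (via VLY)
TOR: 7  (via MID)
GRN: 7  (via ALP)
HUB: 7  (via VLY)
JCT: 8  (via VLY)
FIR: 8  (via PIN)
KEW: 11  (via HUB)
RIV: 11  (via JCT)
Shortest route: ALP → VLY → JCT → RIV = 11 min.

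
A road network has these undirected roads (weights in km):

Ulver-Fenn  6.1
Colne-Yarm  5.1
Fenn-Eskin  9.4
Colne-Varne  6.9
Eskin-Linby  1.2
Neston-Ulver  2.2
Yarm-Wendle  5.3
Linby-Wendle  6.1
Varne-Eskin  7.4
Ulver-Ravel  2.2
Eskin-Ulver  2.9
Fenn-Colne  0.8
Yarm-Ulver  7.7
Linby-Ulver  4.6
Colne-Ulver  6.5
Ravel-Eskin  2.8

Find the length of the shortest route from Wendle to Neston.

Compare a few routes:
Wendle → Linby → Ulver → Neston: 6.1+4.6+2.2 = 12.9
Wendle → Linby → Eskin → Ulver → Neston: 6.1+1.2+2.9+2.2 = 12.4
The minimum is 12.4 km via Wendle → Linby → Eskin → Ulver → Neston.

12.4 km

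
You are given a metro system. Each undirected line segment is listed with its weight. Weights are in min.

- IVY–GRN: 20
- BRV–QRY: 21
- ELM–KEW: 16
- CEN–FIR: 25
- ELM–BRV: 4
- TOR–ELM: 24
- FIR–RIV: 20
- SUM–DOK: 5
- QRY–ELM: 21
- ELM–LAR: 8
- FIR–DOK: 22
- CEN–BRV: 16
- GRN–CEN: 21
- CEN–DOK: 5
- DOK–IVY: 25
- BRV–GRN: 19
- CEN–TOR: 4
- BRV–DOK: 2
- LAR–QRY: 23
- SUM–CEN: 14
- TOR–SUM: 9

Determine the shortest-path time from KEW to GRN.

39 min

Candidate routes:
KEW → ELM → BRV → DOK → SUM → TOR → CEN → GRN: 16+4+2+5+9+4+21 = 61
KEW → ELM → BRV → DOK → CEN → GRN: 16+4+2+5+21 = 48
KEW → ELM → BRV → CEN → GRN: 16+4+16+21 = 57
KEW → ELM → BRV → GRN: 16+4+19 = 39
The minimum is 39 min via KEW → ELM → BRV → GRN.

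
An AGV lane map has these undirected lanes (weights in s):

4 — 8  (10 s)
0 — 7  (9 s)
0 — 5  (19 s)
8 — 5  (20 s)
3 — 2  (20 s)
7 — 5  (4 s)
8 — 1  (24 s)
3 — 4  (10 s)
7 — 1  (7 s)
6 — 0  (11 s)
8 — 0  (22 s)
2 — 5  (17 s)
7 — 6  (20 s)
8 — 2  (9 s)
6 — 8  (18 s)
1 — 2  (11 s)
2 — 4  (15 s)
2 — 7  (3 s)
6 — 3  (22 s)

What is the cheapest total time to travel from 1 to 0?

Candidate routes:
1 → 2 → 7 → 0: 11+3+9 = 23
1 → 7 → 0: 7+9 = 16
The minimum is 16 s via 1 → 7 → 0.

16 s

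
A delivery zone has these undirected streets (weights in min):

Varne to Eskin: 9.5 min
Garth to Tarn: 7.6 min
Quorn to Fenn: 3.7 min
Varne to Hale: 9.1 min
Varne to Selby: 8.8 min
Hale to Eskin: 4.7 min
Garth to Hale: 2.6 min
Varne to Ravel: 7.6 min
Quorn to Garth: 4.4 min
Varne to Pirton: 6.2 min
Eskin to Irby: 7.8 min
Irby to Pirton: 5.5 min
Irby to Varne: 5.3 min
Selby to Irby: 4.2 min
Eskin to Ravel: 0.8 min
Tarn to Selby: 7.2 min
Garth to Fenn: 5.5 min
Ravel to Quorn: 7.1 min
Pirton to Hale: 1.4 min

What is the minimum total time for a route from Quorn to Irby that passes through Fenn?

Best Quorn to Fenn: Quorn–Fenn costing 3.7
Shortest Fenn→Irby: Fenn–Garth–Hale–Pirton–Irby = 15
Total via Fenn: 3.7 + 15 = 18.7 min.

18.7 min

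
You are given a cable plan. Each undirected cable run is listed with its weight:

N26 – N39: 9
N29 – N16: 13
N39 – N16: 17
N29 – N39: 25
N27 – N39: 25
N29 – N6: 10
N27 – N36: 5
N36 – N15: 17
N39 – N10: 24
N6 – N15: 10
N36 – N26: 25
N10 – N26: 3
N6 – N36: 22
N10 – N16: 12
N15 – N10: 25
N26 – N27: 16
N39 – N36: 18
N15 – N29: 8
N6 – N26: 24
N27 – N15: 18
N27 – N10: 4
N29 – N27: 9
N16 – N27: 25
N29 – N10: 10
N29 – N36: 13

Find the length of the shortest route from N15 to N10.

Compare a few routes:
N15 → N29 → N27 → N10: 8+9+4 = 21
N15 → N27 → N10: 18+4 = 22
N15 → N29 → N10: 8+10 = 18
Cheapest is N15 → N29 → N10 at 18.

18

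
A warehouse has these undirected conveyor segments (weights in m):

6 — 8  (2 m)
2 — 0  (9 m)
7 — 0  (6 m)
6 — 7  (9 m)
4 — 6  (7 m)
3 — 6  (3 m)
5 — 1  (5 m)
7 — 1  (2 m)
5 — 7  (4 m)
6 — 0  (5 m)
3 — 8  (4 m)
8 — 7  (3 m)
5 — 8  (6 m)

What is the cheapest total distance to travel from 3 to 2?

17 m

Candidate routes:
3–6–0–2: 3+5+9 = 17
3–8–6–0–2: 4+2+5+9 = 20
The minimum is 17 m via 3–6–0–2.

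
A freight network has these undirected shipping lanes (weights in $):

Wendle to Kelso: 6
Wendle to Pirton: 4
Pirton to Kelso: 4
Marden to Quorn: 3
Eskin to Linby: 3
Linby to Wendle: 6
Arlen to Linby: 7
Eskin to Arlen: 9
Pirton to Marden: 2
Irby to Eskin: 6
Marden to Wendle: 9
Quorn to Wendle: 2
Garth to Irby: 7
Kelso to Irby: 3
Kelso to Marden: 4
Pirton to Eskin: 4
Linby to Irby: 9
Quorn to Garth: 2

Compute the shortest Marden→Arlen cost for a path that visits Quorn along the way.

Best Marden to Quorn: Marden–Quorn costing 3
Shortest Quorn→Arlen: Quorn–Wendle–Linby–Arlen = 15
Total via Quorn: 3 + 15 = $18.

$18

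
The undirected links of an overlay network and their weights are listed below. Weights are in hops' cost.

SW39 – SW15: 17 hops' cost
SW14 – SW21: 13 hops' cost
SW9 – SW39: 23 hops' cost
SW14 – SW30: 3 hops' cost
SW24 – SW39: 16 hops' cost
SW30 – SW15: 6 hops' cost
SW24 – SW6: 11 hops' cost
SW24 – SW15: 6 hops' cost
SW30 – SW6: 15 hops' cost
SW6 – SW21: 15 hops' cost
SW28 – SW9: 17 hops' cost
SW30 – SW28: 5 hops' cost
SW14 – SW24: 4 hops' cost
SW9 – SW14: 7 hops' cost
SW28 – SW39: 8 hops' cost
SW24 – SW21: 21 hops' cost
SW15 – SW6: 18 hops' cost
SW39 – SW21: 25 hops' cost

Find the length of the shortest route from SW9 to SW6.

Enumerating some paths:
SW9–SW14–SW30–SW15–SW6: 7+3+6+18 = 34
SW9–SW14–SW30–SW15–SW24–SW6: 7+3+6+6+11 = 33
SW9–SW14–SW30–SW6: 7+3+15 = 25
SW9–SW14–SW24–SW6: 7+4+11 = 22
The minimum is 22 hops' cost via SW9–SW14–SW24–SW6.

22 hops' cost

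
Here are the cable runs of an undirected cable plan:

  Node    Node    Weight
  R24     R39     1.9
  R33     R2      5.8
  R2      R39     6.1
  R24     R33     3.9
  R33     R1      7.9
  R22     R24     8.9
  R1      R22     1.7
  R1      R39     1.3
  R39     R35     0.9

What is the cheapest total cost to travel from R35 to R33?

Settle nodes by increasing distance from R35:
R35: 0
R39: 0.9  (via R35)
R1: 2.2  (via R39)
R24: 2.8  (via R39)
R22: 3.9  (via R1)
R33: 6.7  (via R24)
Shortest route: R35 → R39 → R24 → R33 = 6.7.

6.7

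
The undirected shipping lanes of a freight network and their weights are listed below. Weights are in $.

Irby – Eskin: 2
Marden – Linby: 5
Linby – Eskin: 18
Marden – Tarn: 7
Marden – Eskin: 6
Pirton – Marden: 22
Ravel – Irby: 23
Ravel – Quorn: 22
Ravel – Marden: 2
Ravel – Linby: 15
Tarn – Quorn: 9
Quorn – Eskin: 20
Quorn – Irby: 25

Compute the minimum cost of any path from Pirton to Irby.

Compare a few routes:
Pirton - Marden - Ravel - Irby: 22+2+23 = 47
Pirton - Marden - Eskin - Irby: 22+6+2 = 30
Cheapest is Pirton - Marden - Eskin - Irby at $30.

$30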